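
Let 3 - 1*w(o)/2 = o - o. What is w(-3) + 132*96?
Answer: 12678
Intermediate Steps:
w(o) = 6 (w(o) = 6 - 2*(o - o) = 6 - 2*0 = 6 + 0 = 6)
w(-3) + 132*96 = 6 + 132*96 = 6 + 12672 = 12678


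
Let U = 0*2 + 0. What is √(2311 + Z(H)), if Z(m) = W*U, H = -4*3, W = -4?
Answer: √2311 ≈ 48.073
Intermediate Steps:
U = 0 (U = 0 + 0 = 0)
H = -12
Z(m) = 0 (Z(m) = -4*0 = 0)
√(2311 + Z(H)) = √(2311 + 0) = √2311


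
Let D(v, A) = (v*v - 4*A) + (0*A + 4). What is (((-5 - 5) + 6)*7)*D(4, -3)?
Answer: -896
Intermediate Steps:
D(v, A) = 4 + v**2 - 4*A (D(v, A) = (v**2 - 4*A) + (0 + 4) = (v**2 - 4*A) + 4 = 4 + v**2 - 4*A)
(((-5 - 5) + 6)*7)*D(4, -3) = (((-5 - 5) + 6)*7)*(4 + 4**2 - 4*(-3)) = ((-10 + 6)*7)*(4 + 16 + 12) = -4*7*32 = -28*32 = -896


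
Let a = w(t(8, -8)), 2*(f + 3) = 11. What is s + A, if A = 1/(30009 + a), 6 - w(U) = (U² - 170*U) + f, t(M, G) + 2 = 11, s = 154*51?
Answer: 494197244/62923 ≈ 7854.0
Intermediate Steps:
s = 7854
f = 5/2 (f = -3 + (½)*11 = -3 + 11/2 = 5/2 ≈ 2.5000)
t(M, G) = 9 (t(M, G) = -2 + 11 = 9)
w(U) = 7/2 - U² + 170*U (w(U) = 6 - ((U² - 170*U) + 5/2) = 6 - (5/2 + U² - 170*U) = 6 + (-5/2 - U² + 170*U) = 7/2 - U² + 170*U)
a = 2905/2 (a = 7/2 - 1*9² + 170*9 = 7/2 - 1*81 + 1530 = 7/2 - 81 + 1530 = 2905/2 ≈ 1452.5)
A = 2/62923 (A = 1/(30009 + 2905/2) = 1/(62923/2) = 2/62923 ≈ 3.1785e-5)
s + A = 7854 + 2/62923 = 494197244/62923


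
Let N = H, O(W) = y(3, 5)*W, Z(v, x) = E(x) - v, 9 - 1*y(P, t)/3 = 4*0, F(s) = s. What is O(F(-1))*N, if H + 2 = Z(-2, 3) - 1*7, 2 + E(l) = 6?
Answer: 81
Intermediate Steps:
y(P, t) = 27 (y(P, t) = 27 - 12*0 = 27 - 3*0 = 27 + 0 = 27)
E(l) = 4 (E(l) = -2 + 6 = 4)
Z(v, x) = 4 - v
O(W) = 27*W
H = -3 (H = -2 + ((4 - 1*(-2)) - 1*7) = -2 + ((4 + 2) - 7) = -2 + (6 - 7) = -2 - 1 = -3)
N = -3
O(F(-1))*N = (27*(-1))*(-3) = -27*(-3) = 81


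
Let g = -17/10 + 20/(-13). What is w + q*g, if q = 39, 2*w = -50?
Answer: -1513/10 ≈ -151.30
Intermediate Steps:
w = -25 (w = (½)*(-50) = -25)
g = -421/130 (g = -17*⅒ + 20*(-1/13) = -17/10 - 20/13 = -421/130 ≈ -3.2385)
w + q*g = -25 + 39*(-421/130) = -25 - 1263/10 = -1513/10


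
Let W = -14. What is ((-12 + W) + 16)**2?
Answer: 100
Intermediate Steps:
((-12 + W) + 16)**2 = ((-12 - 14) + 16)**2 = (-26 + 16)**2 = (-10)**2 = 100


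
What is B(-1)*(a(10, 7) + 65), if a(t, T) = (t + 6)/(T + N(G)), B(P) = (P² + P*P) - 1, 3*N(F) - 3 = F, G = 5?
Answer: 1933/29 ≈ 66.655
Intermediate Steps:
N(F) = 1 + F/3
B(P) = -1 + 2*P² (B(P) = (P² + P²) - 1 = 2*P² - 1 = -1 + 2*P²)
a(t, T) = (6 + t)/(8/3 + T) (a(t, T) = (t + 6)/(T + (1 + (⅓)*5)) = (6 + t)/(T + (1 + 5/3)) = (6 + t)/(T + 8/3) = (6 + t)/(8/3 + T))
B(-1)*(a(10, 7) + 65) = (-1 + 2*(-1)²)*(3*(6 + 10)/(8 + 3*7) + 65) = (-1 + 2*1)*(3*16/(8 + 21) + 65) = (-1 + 2)*(3*16/29 + 65) = 1*(3*(1/29)*16 + 65) = 1*(48/29 + 65) = 1*(1933/29) = 1933/29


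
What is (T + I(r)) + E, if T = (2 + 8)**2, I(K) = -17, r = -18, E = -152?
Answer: -69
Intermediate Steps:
T = 100 (T = 10**2 = 100)
(T + I(r)) + E = (100 - 17) - 152 = 83 - 152 = -69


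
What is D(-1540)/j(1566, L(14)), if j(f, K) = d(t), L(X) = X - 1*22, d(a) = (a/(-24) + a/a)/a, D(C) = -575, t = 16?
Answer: -27600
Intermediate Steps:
d(a) = (1 - a/24)/a (d(a) = (a*(-1/24) + 1)/a = (-a/24 + 1)/a = (1 - a/24)/a)
L(X) = -22 + X (L(X) = X - 22 = -22 + X)
j(f, K) = 1/48 (j(f, K) = (1/24)*(24 - 1*16)/16 = (1/24)*(1/16)*(24 - 16) = (1/24)*(1/16)*8 = 1/48)
D(-1540)/j(1566, L(14)) = -575/1/48 = -575*48 = -27600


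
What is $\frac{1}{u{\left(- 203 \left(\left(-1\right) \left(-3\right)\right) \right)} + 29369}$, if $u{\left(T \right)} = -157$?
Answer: $\frac{1}{29212} \approx 3.4233 \cdot 10^{-5}$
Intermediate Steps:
$\frac{1}{u{\left(- 203 \left(\left(-1\right) \left(-3\right)\right) \right)} + 29369} = \frac{1}{-157 + 29369} = \frac{1}{29212}$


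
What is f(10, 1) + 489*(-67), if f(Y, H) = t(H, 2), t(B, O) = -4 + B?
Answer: -32766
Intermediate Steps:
f(Y, H) = -4 + H
f(10, 1) + 489*(-67) = (-4 + 1) + 489*(-67) = -3 - 32763 = -32766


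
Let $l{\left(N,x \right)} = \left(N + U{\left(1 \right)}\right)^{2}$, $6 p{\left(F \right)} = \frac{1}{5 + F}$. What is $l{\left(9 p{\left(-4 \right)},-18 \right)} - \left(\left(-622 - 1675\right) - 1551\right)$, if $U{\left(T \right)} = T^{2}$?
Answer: $\frac{15417}{4} \approx 3854.3$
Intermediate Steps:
$p{\left(F \right)} = \frac{1}{6 \left(5 + F\right)}$
$l{\left(N,x \right)} = \left(1 + N\right)^{2}$ ($l{\left(N,x \right)} = \left(N + 1^{2}\right)^{2} = \left(N + 1\right)^{2} = \left(1 + N\right)^{2}$)
$l{\left(9 p{\left(-4 \right)},-18 \right)} - \left(\left(-622 - 1675\right) - 1551\right) = \left(1 + 9 \frac{1}{6 \left(5 - 4\right)}\right)^{2} - \left(\left(-622 - 1675\right) - 1551\right) = \left(1 + 9 \frac{1}{6 \cdot 1}\right)^{2} - \left(-2297 - 1551\right) = \left(1 + 9 \cdot \frac{1}{6} \cdot 1\right)^{2} - -3848 = \left(1 + 9 \cdot \frac{1}{6}\right)^{2} + 3848 = \left(1 + \frac{3}{2}\right)^{2} + 3848 = \left(\frac{5}{2}\right)^{2} + 3848 = \frac{25}{4} + 3848 = \frac{15417}{4}$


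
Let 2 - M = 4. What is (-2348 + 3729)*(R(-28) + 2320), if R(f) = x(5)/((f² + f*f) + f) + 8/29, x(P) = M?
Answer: 71552000511/22330 ≈ 3.2043e+6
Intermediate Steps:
M = -2 (M = 2 - 1*4 = 2 - 4 = -2)
x(P) = -2
R(f) = 8/29 - 2/(f + 2*f²) (R(f) = -2/((f² + f*f) + f) + 8/29 = -2/((f² + f²) + f) + 8*(1/29) = -2/(2*f² + f) + 8/29 = -2/(f + 2*f²) + 8/29 = 8/29 - 2/(f + 2*f²))
(-2348 + 3729)*(R(-28) + 2320) = (-2348 + 3729)*((2/29)*(-29 + 4*(-28) + 8*(-28)²)/(-28*(1 + 2*(-28))) + 2320) = 1381*((2/29)*(-1/28)*(-29 - 112 + 8*784)/(1 - 56) + 2320) = 1381*((2/29)*(-1/28)*(-29 - 112 + 6272)/(-55) + 2320) = 1381*((2/29)*(-1/28)*(-1/55)*6131 + 2320) = 1381*(6131/22330 + 2320) = 1381*(51811731/22330) = 71552000511/22330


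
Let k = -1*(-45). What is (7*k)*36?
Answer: 11340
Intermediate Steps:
k = 45
(7*k)*36 = (7*45)*36 = 315*36 = 11340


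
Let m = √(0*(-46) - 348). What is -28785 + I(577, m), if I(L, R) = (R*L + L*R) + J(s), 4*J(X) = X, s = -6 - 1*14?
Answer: -28790 + 2308*I*√87 ≈ -28790.0 + 21528.0*I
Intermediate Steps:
s = -20 (s = -6 - 14 = -20)
m = 2*I*√87 (m = √(0 - 348) = √(-348) = 2*I*√87 ≈ 18.655*I)
J(X) = X/4
I(L, R) = -5 + 2*L*R (I(L, R) = (R*L + L*R) + (¼)*(-20) = (L*R + L*R) - 5 = 2*L*R - 5 = -5 + 2*L*R)
-28785 + I(577, m) = -28785 + (-5 + 2*577*(2*I*√87)) = -28785 + (-5 + 2308*I*√87) = -28790 + 2308*I*√87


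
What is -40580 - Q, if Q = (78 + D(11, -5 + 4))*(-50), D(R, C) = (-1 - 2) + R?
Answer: -36280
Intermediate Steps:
D(R, C) = -3 + R
Q = -4300 (Q = (78 + (-3 + 11))*(-50) = (78 + 8)*(-50) = 86*(-50) = -4300)
-40580 - Q = -40580 - 1*(-4300) = -40580 + 4300 = -36280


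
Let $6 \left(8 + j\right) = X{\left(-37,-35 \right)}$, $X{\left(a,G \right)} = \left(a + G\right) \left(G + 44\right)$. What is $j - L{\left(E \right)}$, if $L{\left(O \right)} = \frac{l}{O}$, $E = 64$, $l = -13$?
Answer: $- \frac{7411}{64} \approx -115.8$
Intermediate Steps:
$L{\left(O \right)} = - \frac{13}{O}$
$X{\left(a,G \right)} = \left(44 + G\right) \left(G + a\right)$ ($X{\left(a,G \right)} = \left(G + a\right) \left(44 + G\right) = \left(44 + G\right) \left(G + a\right)$)
$j = -116$ ($j = -8 + \frac{\left(-35\right)^{2} + 44 \left(-35\right) + 44 \left(-37\right) - -1295}{6} = -8 + \frac{1225 - 1540 - 1628 + 1295}{6} = -8 + \frac{1}{6} \left(-648\right) = -8 - 108 = -116$)
$j - L{\left(E \right)} = -116 - - \frac{13}{64} = -116 + \frac{13}{64} = - \frac{7411}{64}$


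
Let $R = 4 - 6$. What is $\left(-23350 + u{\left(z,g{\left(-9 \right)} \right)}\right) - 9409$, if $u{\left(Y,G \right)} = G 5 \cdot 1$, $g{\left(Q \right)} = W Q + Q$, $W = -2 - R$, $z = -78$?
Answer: $-32804$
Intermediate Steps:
$R = -2$ ($R = 4 - 6 = -2$)
$W = 0$ ($W = -2 - -2 = -2 + 2 = 0$)
$g{\left(Q \right)} = Q$ ($g{\left(Q \right)} = 0 Q + Q = 0 + Q = Q$)
$u{\left(Y,G \right)} = 5 G$ ($u{\left(Y,G \right)} = 5 G 1 = 5 G$)
$\left(-23350 + u{\left(z,g{\left(-9 \right)} \right)}\right) - 9409 = \left(-23350 + 5 \left(-9\right)\right) - 9409 = \left(-23350 - 45\right) - 9409 = -23395 - 9409 = -32804$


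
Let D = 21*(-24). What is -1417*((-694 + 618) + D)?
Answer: 821860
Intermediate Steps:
D = -504
-1417*((-694 + 618) + D) = -1417*((-694 + 618) - 504) = -1417*(-76 - 504) = -1417*(-580) = 821860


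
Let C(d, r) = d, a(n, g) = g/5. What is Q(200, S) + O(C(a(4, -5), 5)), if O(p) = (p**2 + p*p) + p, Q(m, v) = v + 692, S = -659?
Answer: 34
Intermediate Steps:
Q(m, v) = 692 + v
a(n, g) = g/5 (a(n, g) = g*(1/5) = g/5)
O(p) = p + 2*p**2 (O(p) = (p**2 + p**2) + p = 2*p**2 + p = p + 2*p**2)
Q(200, S) + O(C(a(4, -5), 5)) = (692 - 659) + ((1/5)*(-5))*(1 + 2*((1/5)*(-5))) = 33 - (1 + 2*(-1)) = 33 - (1 - 2) = 33 - 1*(-1) = 33 + 1 = 34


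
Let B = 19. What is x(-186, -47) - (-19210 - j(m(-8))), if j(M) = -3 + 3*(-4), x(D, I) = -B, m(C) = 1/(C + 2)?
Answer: 19176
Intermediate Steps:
m(C) = 1/(2 + C)
x(D, I) = -19 (x(D, I) = -1*19 = -19)
j(M) = -15 (j(M) = -3 - 12 = -15)
x(-186, -47) - (-19210 - j(m(-8))) = -19 - (-19210 - 1*(-15)) = -19 - (-19210 + 15) = -19 - 1*(-19195) = -19 + 19195 = 19176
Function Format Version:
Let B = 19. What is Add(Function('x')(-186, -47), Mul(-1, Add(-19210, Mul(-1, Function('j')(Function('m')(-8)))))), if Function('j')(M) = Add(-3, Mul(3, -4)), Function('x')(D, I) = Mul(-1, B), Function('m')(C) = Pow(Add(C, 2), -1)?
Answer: 19176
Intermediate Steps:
Function('m')(C) = Pow(Add(2, C), -1)
Function('x')(D, I) = -19 (Function('x')(D, I) = Mul(-1, 19) = -19)
Function('j')(M) = -15 (Function('j')(M) = Add(-3, -12) = -15)
Add(Function('x')(-186, -47), Mul(-1, Add(-19210, Mul(-1, Function('j')(Function('m')(-8)))))) = Add(-19, Mul(-1, Add(-19210, Mul(-1, -15)))) = Add(-19, Mul(-1, Add(-19210, 15))) = Add(-19, Mul(-1, -19195)) = Add(-19, 19195) = 19176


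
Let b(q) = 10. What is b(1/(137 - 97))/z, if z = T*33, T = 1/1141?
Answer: 11410/33 ≈ 345.76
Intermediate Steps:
T = 1/1141 ≈ 0.00087642
z = 33/1141 (z = (1/1141)*33 = 33/1141 ≈ 0.028922)
b(1/(137 - 97))/z = 10/(33/1141) = 10*(1141/33) = 11410/33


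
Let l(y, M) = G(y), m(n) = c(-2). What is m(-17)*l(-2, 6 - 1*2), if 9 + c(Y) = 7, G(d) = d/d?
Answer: -2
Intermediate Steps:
G(d) = 1
c(Y) = -2 (c(Y) = -9 + 7 = -2)
m(n) = -2
l(y, M) = 1
m(-17)*l(-2, 6 - 1*2) = -2*1 = -2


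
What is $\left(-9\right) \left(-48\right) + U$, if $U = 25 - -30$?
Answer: $487$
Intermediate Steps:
$U = 55$ ($U = 25 + 30 = 55$)
$\left(-9\right) \left(-48\right) + U = \left(-9\right) \left(-48\right) + 55 = 432 + 55 = 487$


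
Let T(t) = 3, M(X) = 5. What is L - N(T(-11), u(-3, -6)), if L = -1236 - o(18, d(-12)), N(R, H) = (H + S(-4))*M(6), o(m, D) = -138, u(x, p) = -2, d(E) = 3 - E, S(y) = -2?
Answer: -1078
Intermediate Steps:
N(R, H) = -10 + 5*H (N(R, H) = (H - 2)*5 = (-2 + H)*5 = -10 + 5*H)
L = -1098 (L = -1236 - 1*(-138) = -1236 + 138 = -1098)
L - N(T(-11), u(-3, -6)) = -1098 - (-10 + 5*(-2)) = -1098 - (-10 - 10) = -1098 - 1*(-20) = -1098 + 20 = -1078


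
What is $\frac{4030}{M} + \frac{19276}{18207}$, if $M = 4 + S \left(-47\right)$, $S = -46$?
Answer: $\frac{19187671}{6572727} \approx 2.9193$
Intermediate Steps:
$M = 2166$ ($M = 4 - -2162 = 4 + 2162 = 2166$)
$\frac{4030}{M} + \frac{19276}{18207} = \frac{4030}{2166} + \frac{19276}{18207} = 4030 \cdot \frac{1}{2166} + 19276 \cdot \frac{1}{18207} = \frac{2015}{1083} + \frac{19276}{18207} = \frac{19187671}{6572727}$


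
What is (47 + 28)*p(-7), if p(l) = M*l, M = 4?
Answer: -2100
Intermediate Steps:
p(l) = 4*l
(47 + 28)*p(-7) = (47 + 28)*(4*(-7)) = 75*(-28) = -2100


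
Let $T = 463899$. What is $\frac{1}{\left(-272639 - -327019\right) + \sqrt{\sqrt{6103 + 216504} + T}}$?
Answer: $\frac{1}{54380 + \sqrt{463899 + 7 \sqrt{4543}}} \approx 1.8162 \cdot 10^{-5}$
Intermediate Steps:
$\frac{1}{\left(-272639 - -327019\right) + \sqrt{\sqrt{6103 + 216504} + T}} = \frac{1}{\left(-272639 - -327019\right) + \sqrt{\sqrt{6103 + 216504} + 463899}} = \frac{1}{\left(-272639 + 327019\right) + \sqrt{\sqrt{222607} + 463899}} = \frac{1}{54380 + \sqrt{7 \sqrt{4543} + 463899}} = \frac{1}{54380 + \sqrt{463899 + 7 \sqrt{4543}}}$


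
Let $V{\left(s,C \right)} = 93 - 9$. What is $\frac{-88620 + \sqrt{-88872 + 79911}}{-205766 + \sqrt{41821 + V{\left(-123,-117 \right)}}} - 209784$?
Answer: $-209784 + \frac{88620 - i \sqrt{8961}}{205766 - 17 \sqrt{145}} \approx -2.0978 \cdot 10^{5} - 0.00046051 i$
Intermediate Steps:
$V{\left(s,C \right)} = 84$
$\frac{-88620 + \sqrt{-88872 + 79911}}{-205766 + \sqrt{41821 + V{\left(-123,-117 \right)}}} - 209784 = \frac{-88620 + \sqrt{-88872 + 79911}}{-205766 + \sqrt{41821 + 84}} - 209784 = \frac{-88620 + \sqrt{-8961}}{-205766 + \sqrt{41905}} - 209784 = \frac{-88620 + i \sqrt{8961}}{-205766 + 17 \sqrt{145}} - 209784 = -209784 + \frac{-88620 + i \sqrt{8961}}{-205766 + 17 \sqrt{145}}$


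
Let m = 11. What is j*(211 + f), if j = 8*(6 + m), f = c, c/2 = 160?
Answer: 72216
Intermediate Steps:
c = 320 (c = 2*160 = 320)
f = 320
j = 136 (j = 8*(6 + 11) = 8*17 = 136)
j*(211 + f) = 136*(211 + 320) = 136*531 = 72216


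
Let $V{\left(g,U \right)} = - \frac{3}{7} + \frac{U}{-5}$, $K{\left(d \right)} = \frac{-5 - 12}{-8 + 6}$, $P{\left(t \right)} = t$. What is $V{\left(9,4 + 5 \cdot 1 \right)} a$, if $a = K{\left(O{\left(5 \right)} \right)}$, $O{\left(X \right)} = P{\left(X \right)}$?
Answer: $- \frac{663}{35} \approx -18.943$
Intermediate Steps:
$O{\left(X \right)} = X$
$K{\left(d \right)} = \frac{17}{2}$ ($K{\left(d \right)} = - \frac{17}{-2} = \left(-17\right) \left(- \frac{1}{2}\right) = \frac{17}{2}$)
$a = \frac{17}{2} \approx 8.5$
$V{\left(g,U \right)} = - \frac{3}{7} - \frac{U}{5}$ ($V{\left(g,U \right)} = \left(-3\right) \frac{1}{7} + U \left(- \frac{1}{5}\right) = - \frac{3}{7} - \frac{U}{5}$)
$V{\left(9,4 + 5 \cdot 1 \right)} a = \left(- \frac{3}{7} - \frac{4 + 5 \cdot 1}{5}\right) \frac{17}{2} = \left(- \frac{3}{7} - \frac{4 + 5}{5}\right) \frac{17}{2} = \left(- \frac{3}{7} - \frac{9}{5}\right) \frac{17}{2} = \left(- \frac{78}{35}\right) \frac{17}{2} = - \frac{663}{35}$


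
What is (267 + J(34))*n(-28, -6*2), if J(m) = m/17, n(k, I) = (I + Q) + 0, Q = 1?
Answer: -2959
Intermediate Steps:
n(k, I) = 1 + I (n(k, I) = (I + 1) + 0 = (1 + I) + 0 = 1 + I)
J(m) = m/17 (J(m) = m*(1/17) = m/17)
(267 + J(34))*n(-28, -6*2) = (267 + (1/17)*34)*(1 - 6*2) = (267 + 2)*(1 - 12) = 269*(-11) = -2959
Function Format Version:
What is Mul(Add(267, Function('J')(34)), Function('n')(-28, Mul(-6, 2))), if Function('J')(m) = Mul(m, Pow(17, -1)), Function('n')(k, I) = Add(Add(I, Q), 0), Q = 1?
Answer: -2959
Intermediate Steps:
Function('n')(k, I) = Add(1, I) (Function('n')(k, I) = Add(Add(I, 1), 0) = Add(Add(1, I), 0) = Add(1, I))
Function('J')(m) = Mul(Rational(1, 17), m) (Function('J')(m) = Mul(m, Rational(1, 17)) = Mul(Rational(1, 17), m))
Mul(Add(267, Function('J')(34)), Function('n')(-28, Mul(-6, 2))) = Mul(Add(267, Mul(Rational(1, 17), 34)), Add(1, Mul(-6, 2))) = Mul(Add(267, 2), Add(1, -12)) = Mul(269, -11) = -2959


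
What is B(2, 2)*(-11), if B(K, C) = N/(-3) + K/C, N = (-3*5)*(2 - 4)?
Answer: 99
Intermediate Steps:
N = 30 (N = -15*(-2) = 30)
B(K, C) = -10 + K/C (B(K, C) = 30/(-3) + K/C = 30*(-1/3) + K/C = -10 + K/C)
B(2, 2)*(-11) = (-10 + 2/2)*(-11) = (-10 + 2*(1/2))*(-11) = (-10 + 1)*(-11) = -9*(-11) = 99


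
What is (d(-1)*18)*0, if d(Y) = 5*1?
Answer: 0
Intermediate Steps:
d(Y) = 5
(d(-1)*18)*0 = (5*18)*0 = 90*0 = 0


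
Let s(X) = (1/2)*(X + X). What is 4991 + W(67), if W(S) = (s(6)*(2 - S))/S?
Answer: 334007/67 ≈ 4985.2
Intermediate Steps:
s(X) = X (s(X) = (1*(1/2))*(2*X) = (2*X)/2 = X)
W(S) = (12 - 6*S)/S (W(S) = (6*(2 - S))/S = (12 - 6*S)/S)
4991 + W(67) = 4991 + (-6 + 12/67) = 4991 - 390/67 = 334007/67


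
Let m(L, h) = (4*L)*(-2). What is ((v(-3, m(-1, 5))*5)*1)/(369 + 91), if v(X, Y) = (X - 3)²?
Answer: 9/23 ≈ 0.39130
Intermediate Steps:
m(L, h) = -8*L
v(X, Y) = (-3 + X)²
((v(-3, m(-1, 5))*5)*1)/(369 + 91) = (((-3 - 3)²*5)*1)/(369 + 91) = (((-6)²*5)*1)/460 = ((36*5)*1)*(1/460) = (180*1)*(1/460) = 180*(1/460) = 9/23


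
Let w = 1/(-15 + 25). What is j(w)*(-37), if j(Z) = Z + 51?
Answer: -18907/10 ≈ -1890.7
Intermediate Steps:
w = ⅒ (w = 1/10 = ⅒ ≈ 0.10000)
j(Z) = 51 + Z
j(w)*(-37) = (51 + ⅒)*(-37) = (511/10)*(-37) = -18907/10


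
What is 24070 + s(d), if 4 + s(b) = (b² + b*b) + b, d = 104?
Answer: 45802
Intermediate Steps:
s(b) = -4 + b + 2*b² (s(b) = -4 + ((b² + b*b) + b) = -4 + ((b² + b²) + b) = -4 + (2*b² + b) = -4 + (b + 2*b²) = -4 + b + 2*b²)
24070 + s(d) = 24070 + (-4 + 104 + 2*104²) = 24070 + (-4 + 104 + 2*10816) = 24070 + (-4 + 104 + 21632) = 24070 + 21732 = 45802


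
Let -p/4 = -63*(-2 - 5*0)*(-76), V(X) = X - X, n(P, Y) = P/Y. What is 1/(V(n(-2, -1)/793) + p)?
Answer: 1/38304 ≈ 2.6107e-5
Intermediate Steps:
V(X) = 0
p = 38304 (p = -4*(-63*(-2 - 5*0))*(-76) = -4*(-63*(-2 + 0))*(-76) = -4*(-63*(-2))*(-76) = -504*(-76) = -4*(-9576) = 38304)
1/(V(n(-2, -1)/793) + p) = 1/(0 + 38304) = 1/38304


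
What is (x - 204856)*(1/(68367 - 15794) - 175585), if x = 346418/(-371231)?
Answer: 702012869776944427416/19516727363 ≈ 3.5970e+10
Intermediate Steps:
x = -346418/371231 (x = 346418*(-1/371231) = -346418/371231 ≈ -0.93316)
(x - 204856)*(1/(68367 - 15794) - 175585) = (-346418/371231 - 204856)*(1/(68367 - 15794) - 175585) = -76049244154*(1/52573 - 175585)/371231 = -76049244154/371231*(-9231030204/52573) = 702012869776944427416/19516727363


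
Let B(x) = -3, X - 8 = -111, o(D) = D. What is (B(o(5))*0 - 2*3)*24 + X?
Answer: -247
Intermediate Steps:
X = -103 (X = 8 - 111 = -103)
(B(o(5))*0 - 2*3)*24 + X = (-3*0 - 2*3)*24 - 103 = (0 - 6)*24 - 103 = -6*24 - 103 = -144 - 103 = -247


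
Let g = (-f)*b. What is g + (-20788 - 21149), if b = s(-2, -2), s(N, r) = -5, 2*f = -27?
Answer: -84009/2 ≈ -42005.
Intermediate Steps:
f = -27/2 (f = (½)*(-27) = -27/2 ≈ -13.500)
b = -5
g = -135/2 (g = -1*(-27/2)*(-5) = (27/2)*(-5) = -135/2 ≈ -67.500)
g + (-20788 - 21149) = -135/2 + (-20788 - 21149) = -135/2 - 41937 = -84009/2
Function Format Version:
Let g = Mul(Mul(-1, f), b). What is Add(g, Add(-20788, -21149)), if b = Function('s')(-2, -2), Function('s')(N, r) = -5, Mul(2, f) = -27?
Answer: Rational(-84009, 2) ≈ -42005.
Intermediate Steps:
f = Rational(-27, 2) (f = Mul(Rational(1, 2), -27) = Rational(-27, 2) ≈ -13.500)
b = -5
g = Rational(-135, 2) (g = Mul(Mul(-1, Rational(-27, 2)), -5) = Mul(Rational(27, 2), -5) = Rational(-135, 2) ≈ -67.500)
Add(g, Add(-20788, -21149)) = Add(Rational(-135, 2), Add(-20788, -21149)) = Add(Rational(-135, 2), -41937) = Rational(-84009, 2)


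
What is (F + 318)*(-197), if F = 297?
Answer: -121155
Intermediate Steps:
(F + 318)*(-197) = (297 + 318)*(-197) = 615*(-197) = -121155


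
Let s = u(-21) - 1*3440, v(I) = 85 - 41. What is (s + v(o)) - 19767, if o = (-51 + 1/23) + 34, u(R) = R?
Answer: -23184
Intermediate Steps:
o = -390/23 (o = (-51 + 1/23) + 34 = -1172/23 + 34 = -390/23 ≈ -16.957)
v(I) = 44
s = -3461 (s = -21 - 1*3440 = -21 - 3440 = -3461)
(s + v(o)) - 19767 = (-3461 + 44) - 19767 = -3417 - 19767 = -23184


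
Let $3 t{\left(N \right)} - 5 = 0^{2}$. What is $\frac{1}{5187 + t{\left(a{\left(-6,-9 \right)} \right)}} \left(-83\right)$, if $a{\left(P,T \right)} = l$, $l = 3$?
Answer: $- \frac{249}{15566} \approx -0.015996$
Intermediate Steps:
$a{\left(P,T \right)} = 3$
$t{\left(N \right)} = \frac{5}{3}$ ($t{\left(N \right)} = \frac{5}{3} + \frac{0^{2}}{3} = \frac{5}{3} + \frac{1}{3} \cdot 0 = \frac{5}{3} + 0 = \frac{5}{3}$)
$\frac{1}{5187 + t{\left(a{\left(-6,-9 \right)} \right)}} \left(-83\right) = \frac{1}{5187 + \frac{5}{3}} \left(-83\right) = \frac{1}{\frac{15566}{3}} \left(-83\right) = \frac{3}{15566} \left(-83\right) = - \frac{249}{15566}$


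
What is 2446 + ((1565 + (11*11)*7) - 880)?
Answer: 3978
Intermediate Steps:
2446 + ((1565 + (11*11)*7) - 880) = 2446 + ((1565 + 121*7) - 880) = 2446 + ((1565 + 847) - 880) = 2446 + (2412 - 880) = 2446 + 1532 = 3978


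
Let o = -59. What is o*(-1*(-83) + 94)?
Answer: -10443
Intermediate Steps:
o*(-1*(-83) + 94) = -59*(-1*(-83) + 94) = -59*(83 + 94) = -59*177 = -10443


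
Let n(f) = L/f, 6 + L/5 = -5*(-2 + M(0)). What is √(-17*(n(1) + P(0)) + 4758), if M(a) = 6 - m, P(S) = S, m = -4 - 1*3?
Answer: √9943 ≈ 99.715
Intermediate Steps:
m = -7 (m = -4 - 3 = -7)
M(a) = 13 (M(a) = 6 - 1*(-7) = 6 + 7 = 13)
L = -305 (L = -30 + 5*(-5*(-2 + 13)) = -30 + 5*(-5*11) = -30 + 5*(-55) = -30 - 275 = -305)
n(f) = -305/f
√(-17*(n(1) + P(0)) + 4758) = √(-17*(-305/1 + 0) + 4758) = √(-17*(-305*1 + 0) + 4758) = √(-17*(-305 + 0) + 4758) = √(-17*(-305) + 4758) = √(5185 + 4758) = √9943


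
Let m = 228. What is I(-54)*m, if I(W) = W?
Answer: -12312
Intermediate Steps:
I(-54)*m = -54*228 = -12312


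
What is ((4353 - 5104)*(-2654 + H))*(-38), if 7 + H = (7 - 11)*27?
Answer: -79021722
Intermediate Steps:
H = -115 (H = -7 + (7 - 11)*27 = -7 - 4*27 = -7 - 108 = -115)
((4353 - 5104)*(-2654 + H))*(-38) = ((4353 - 5104)*(-2654 - 115))*(-38) = -751*(-2769)*(-38) = 2079519*(-38) = -79021722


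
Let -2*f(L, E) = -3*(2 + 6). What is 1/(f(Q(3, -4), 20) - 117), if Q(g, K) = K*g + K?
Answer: -1/105 ≈ -0.0095238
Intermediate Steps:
Q(g, K) = K + K*g
f(L, E) = 12 (f(L, E) = -(-3)*(2 + 6)/2 = -(-3)*8/2 = -1/2*(-24) = 12)
1/(f(Q(3, -4), 20) - 117) = 1/(12 - 117) = 1/(-105) = -1/105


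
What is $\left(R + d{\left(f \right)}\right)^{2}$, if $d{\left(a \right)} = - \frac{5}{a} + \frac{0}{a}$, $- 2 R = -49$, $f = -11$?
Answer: $\frac{301401}{484} \approx 622.73$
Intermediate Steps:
$R = \frac{49}{2}$ ($R = \left(- \frac{1}{2}\right) \left(-49\right) = \frac{49}{2} \approx 24.5$)
$d{\left(a \right)} = - \frac{5}{a}$ ($d{\left(a \right)} = - \frac{5}{a} + 0 = - \frac{5}{a}$)
$\left(R + d{\left(f \right)}\right)^{2} = \left(\frac{49}{2} - \frac{5}{-11}\right)^{2} = \left(\frac{49}{2} - - \frac{5}{11}\right)^{2} = \left(\frac{49}{2} + \frac{5}{11}\right)^{2} = \left(\frac{549}{22}\right)^{2} = \frac{301401}{484}$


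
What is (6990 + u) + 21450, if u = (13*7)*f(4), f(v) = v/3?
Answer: 85684/3 ≈ 28561.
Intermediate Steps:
f(v) = v/3 (f(v) = v*(⅓) = v/3)
u = 364/3 (u = (13*7)*((⅓)*4) = 91*(4/3) = 364/3 ≈ 121.33)
(6990 + u) + 21450 = (6990 + 364/3) + 21450 = 21334/3 + 21450 = 85684/3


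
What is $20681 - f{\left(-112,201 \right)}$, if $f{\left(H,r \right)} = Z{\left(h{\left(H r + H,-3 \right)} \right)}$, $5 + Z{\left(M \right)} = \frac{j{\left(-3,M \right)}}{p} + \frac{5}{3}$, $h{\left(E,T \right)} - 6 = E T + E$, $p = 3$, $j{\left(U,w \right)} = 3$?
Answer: $\frac{62050}{3} \approx 20683.0$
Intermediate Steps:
$h{\left(E,T \right)} = 6 + E + E T$ ($h{\left(E,T \right)} = 6 + \left(E T + E\right) = 6 + \left(E + E T\right) = 6 + E + E T$)
$Z{\left(M \right)} = - \frac{7}{3}$ ($Z{\left(M \right)} = -5 + \left(\frac{3}{3} + \frac{5}{3}\right) = -5 + \left(3 \cdot \frac{1}{3} + 5 \cdot \frac{1}{3}\right) = -5 + \left(1 + \frac{5}{3}\right) = -5 + \frac{8}{3} = - \frac{7}{3}$)
$f{\left(H,r \right)} = - \frac{7}{3}$
$20681 - f{\left(-112,201 \right)} = 20681 - - \frac{7}{3} = 20681 + \frac{7}{3} = \frac{62050}{3}$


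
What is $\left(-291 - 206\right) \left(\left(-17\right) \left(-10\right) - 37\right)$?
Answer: $-66101$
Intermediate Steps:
$\left(-291 - 206\right) \left(\left(-17\right) \left(-10\right) - 37\right) = - 497 \left(170 - 37\right) = \left(-497\right) 133 = -66101$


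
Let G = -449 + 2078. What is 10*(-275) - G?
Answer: -4379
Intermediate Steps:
G = 1629
10*(-275) - G = 10*(-275) - 1*1629 = -2750 - 1629 = -4379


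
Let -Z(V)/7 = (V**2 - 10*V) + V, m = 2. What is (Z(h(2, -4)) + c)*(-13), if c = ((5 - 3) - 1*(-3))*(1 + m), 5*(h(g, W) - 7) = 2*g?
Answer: -26169/25 ≈ -1046.8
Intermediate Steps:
h(g, W) = 7 + 2*g/5 (h(g, W) = 7 + (2*g)/5 = 7 + 2*g/5)
Z(V) = -7*V**2 + 63*V (Z(V) = -7*((V**2 - 10*V) + V) = -7*(V**2 - 9*V) = -7*V**2 + 63*V)
c = 15 (c = ((5 - 3) - 1*(-3))*(1 + 2) = (2 + 3)*3 = 5*3 = 15)
(Z(h(2, -4)) + c)*(-13) = (7*(7 + (2/5)*2)*(9 - (7 + (2/5)*2)) + 15)*(-13) = (7*(7 + 4/5)*(9 - (7 + 4/5)) + 15)*(-13) = (7*(39/5)*(9 - 1*39/5) + 15)*(-13) = (7*(39/5)*(9 - 39/5) + 15)*(-13) = (7*(39/5)*(6/5) + 15)*(-13) = (1638/25 + 15)*(-13) = (2013/25)*(-13) = -26169/25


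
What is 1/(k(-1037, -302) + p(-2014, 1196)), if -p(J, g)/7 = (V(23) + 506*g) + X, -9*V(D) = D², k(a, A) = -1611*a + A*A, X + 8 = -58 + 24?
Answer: -9/22263440 ≈ -4.0425e-7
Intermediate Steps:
X = -42 (X = -8 + (-58 + 24) = -8 - 34 = -42)
k(a, A) = A² - 1611*a (k(a, A) = -1611*a + A² = A² - 1611*a)
V(D) = -D²/9
p(J, g) = 6349/9 - 3542*g (p(J, g) = -7*((-⅑*23² + 506*g) - 42) = -7*((-⅑*529 + 506*g) - 42) = -7*((-529/9 + 506*g) - 42) = -7*(-907/9 + 506*g) = 6349/9 - 3542*g)
1/(k(-1037, -302) + p(-2014, 1196)) = 1/(((-302)² - 1611*(-1037)) + (6349/9 - 3542*1196)) = 1/((91204 + 1670607) + (6349/9 - 4236232)) = 1/(1761811 - 38119739/9) = 1/(-22263440/9) = -9/22263440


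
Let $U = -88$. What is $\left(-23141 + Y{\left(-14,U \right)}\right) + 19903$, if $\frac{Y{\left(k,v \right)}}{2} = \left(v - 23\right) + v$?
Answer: $-3636$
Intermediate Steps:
$Y{\left(k,v \right)} = -46 + 4 v$ ($Y{\left(k,v \right)} = 2 \left(\left(v - 23\right) + v\right) = 2 \left(\left(-23 + v\right) + v\right) = 2 \left(-23 + 2 v\right) = -46 + 4 v$)
$\left(-23141 + Y{\left(-14,U \right)}\right) + 19903 = \left(-23141 + \left(-46 + 4 \left(-88\right)\right)\right) + 19903 = \left(-23141 - 398\right) + 19903 = -23539 + 19903 = -3636$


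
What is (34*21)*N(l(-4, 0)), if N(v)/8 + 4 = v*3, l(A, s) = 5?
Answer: 62832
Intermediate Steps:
N(v) = -32 + 24*v (N(v) = -32 + 8*(v*3) = -32 + 8*(3*v) = -32 + 24*v)
(34*21)*N(l(-4, 0)) = (34*21)*(-32 + 24*5) = 714*(-32 + 120) = 714*88 = 62832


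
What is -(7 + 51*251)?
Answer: -12808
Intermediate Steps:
-(7 + 51*251) = -(7 + 12801) = -1*12808 = -12808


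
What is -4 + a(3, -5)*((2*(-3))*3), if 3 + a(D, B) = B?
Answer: 140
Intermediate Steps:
a(D, B) = -3 + B
-4 + a(3, -5)*((2*(-3))*3) = -4 + (-3 - 5)*((2*(-3))*3) = -4 - (-48)*3 = -4 - 8*(-18) = -4 + 144 = 140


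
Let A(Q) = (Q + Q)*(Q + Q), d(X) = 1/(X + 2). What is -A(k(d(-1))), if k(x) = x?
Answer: -4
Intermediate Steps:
d(X) = 1/(2 + X)
A(Q) = 4*Q² (A(Q) = (2*Q)*(2*Q) = 4*Q²)
-A(k(d(-1))) = -4*(1/(2 - 1))² = -4*(1/1)² = -4*1² = -4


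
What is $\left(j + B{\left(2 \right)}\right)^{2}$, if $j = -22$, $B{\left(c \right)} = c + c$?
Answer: $324$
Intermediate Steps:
$B{\left(c \right)} = 2 c$
$\left(j + B{\left(2 \right)}\right)^{2} = \left(-22 + 2 \cdot 2\right)^{2} = \left(-22 + 4\right)^{2} = \left(-18\right)^{2} = 324$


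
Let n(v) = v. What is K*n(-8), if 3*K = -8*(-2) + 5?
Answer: -56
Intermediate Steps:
K = 7 (K = (-8*(-2) + 5)/3 = (16 + 5)/3 = (⅓)*21 = 7)
K*n(-8) = 7*(-8) = -56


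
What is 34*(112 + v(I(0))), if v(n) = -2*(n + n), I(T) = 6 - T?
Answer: 2992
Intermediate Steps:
v(n) = -4*n
34*(112 + v(I(0))) = 34*(112 - 4*(6 - 1*0)) = 34*(112 - 4*(6 + 0)) = 34*(112 - 4*6) = 34*(112 - 24) = 34*88 = 2992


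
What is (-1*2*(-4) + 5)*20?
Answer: 260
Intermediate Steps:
(-1*2*(-4) + 5)*20 = (-2*(-4) + 5)*20 = (8 + 5)*20 = 13*20 = 260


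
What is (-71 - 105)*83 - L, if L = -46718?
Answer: 32110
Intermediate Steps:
(-71 - 105)*83 - L = (-71 - 105)*83 - 1*(-46718) = -176*83 + 46718 = -14608 + 46718 = 32110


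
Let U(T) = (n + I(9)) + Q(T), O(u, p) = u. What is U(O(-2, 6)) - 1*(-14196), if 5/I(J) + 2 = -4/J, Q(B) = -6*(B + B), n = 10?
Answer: 313015/22 ≈ 14228.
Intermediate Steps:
Q(B) = -12*B
I(J) = 5/(-2 - 4/J)
U(T) = 175/22 - 12*T (U(T) = (10 - 5*9/(4 + 2*9)) - 12*T = (10 - 5*9/(4 + 18)) - 12*T = (10 - 5*9/22) - 12*T = (10 - 5*9*1/22) - 12*T = (10 - 45/22) - 12*T = 175/22 - 12*T)
U(O(-2, 6)) - 1*(-14196) = (175/22 - 12*(-2)) - 1*(-14196) = (175/22 + 24) + 14196 = 703/22 + 14196 = 313015/22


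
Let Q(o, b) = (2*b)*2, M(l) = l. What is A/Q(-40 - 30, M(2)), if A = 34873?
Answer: 34873/8 ≈ 4359.1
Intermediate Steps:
Q(o, b) = 4*b
A/Q(-40 - 30, M(2)) = 34873/((4*2)) = 34873/8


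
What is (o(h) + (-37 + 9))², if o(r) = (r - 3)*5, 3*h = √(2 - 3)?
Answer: 16616/9 - 430*I/3 ≈ 1846.2 - 143.33*I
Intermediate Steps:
h = I/3 (h = √(2 - 3)/3 = √(-1)/3 = I/3 ≈ 0.33333*I)
o(r) = -15 + 5*r (o(r) = (-3 + r)*5 = -15 + 5*r)
(o(h) + (-37 + 9))² = ((-15 + 5*(I/3)) + (-37 + 9))² = ((-15 + 5*I/3) - 28)² = (-43 + 5*I/3)²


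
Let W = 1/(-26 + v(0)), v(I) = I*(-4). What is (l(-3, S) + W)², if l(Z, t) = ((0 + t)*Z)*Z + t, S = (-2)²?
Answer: 1079521/676 ≈ 1596.9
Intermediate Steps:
v(I) = -4*I
W = -1/26 (W = 1/(-26 - 4*0) = 1/(-26 + 0) = 1/(-26) = -1/26 ≈ -0.038462)
S = 4
l(Z, t) = t + t*Z² (l(Z, t) = (t*Z)*Z + t = (Z*t)*Z + t = t*Z² + t = t + t*Z²)
(l(-3, S) + W)² = (4*(1 + (-3)²) - 1/26)² = (4*(1 + 9) - 1/26)² = (4*10 - 1/26)² = (40 - 1/26)² = (1039/26)² = 1079521/676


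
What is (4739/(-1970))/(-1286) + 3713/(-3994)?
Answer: -4693830447/5059239740 ≈ -0.92777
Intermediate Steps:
(4739/(-1970))/(-1286) + 3713/(-3994) = (4739*(-1/1970))*(-1/1286) + 3713*(-1/3994) = -4739/1970*(-1/1286) - 3713/3994 = 4739/2533420 - 3713/3994 = -4693830447/5059239740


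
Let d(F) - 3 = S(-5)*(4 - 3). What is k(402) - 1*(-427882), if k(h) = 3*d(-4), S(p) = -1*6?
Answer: 427873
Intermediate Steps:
S(p) = -6
d(F) = -3 (d(F) = 3 - 6*(4 - 3) = 3 - 6*1 = 3 - 6 = -3)
k(h) = -9 (k(h) = 3*(-3) = -9)
k(402) - 1*(-427882) = -9 - 1*(-427882) = -9 + 427882 = 427873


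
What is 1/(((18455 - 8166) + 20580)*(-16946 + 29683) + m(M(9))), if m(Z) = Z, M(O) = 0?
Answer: 1/393178453 ≈ 2.5434e-9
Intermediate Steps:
1/(((18455 - 8166) + 20580)*(-16946 + 29683) + m(M(9))) = 1/(((18455 - 8166) + 20580)*(-16946 + 29683) + 0) = 1/((10289 + 20580)*12737 + 0) = 1/(30869*12737 + 0) = 1/(393178453 + 0) = 1/393178453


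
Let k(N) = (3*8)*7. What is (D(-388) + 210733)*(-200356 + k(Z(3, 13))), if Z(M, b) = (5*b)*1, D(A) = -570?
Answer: -42072110644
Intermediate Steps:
Z(M, b) = 5*b
k(N) = 168 (k(N) = 24*7 = 168)
(D(-388) + 210733)*(-200356 + k(Z(3, 13))) = (-570 + 210733)*(-200356 + 168) = 210163*(-200188) = -42072110644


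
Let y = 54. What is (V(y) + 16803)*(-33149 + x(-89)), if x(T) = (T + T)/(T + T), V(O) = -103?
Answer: -553571600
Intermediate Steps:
x(T) = 1 (x(T) = (2*T)/((2*T)) = (2*T)*(1/(2*T)) = 1)
(V(y) + 16803)*(-33149 + x(-89)) = (-103 + 16803)*(-33149 + 1) = 16700*(-33148) = -553571600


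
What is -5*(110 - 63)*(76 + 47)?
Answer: -28905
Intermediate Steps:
-5*(110 - 63)*(76 + 47) = -235*123 = -5*5781 = -28905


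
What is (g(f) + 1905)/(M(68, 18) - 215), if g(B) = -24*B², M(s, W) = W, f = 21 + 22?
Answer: 42471/197 ≈ 215.59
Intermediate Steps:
f = 43
(g(f) + 1905)/(M(68, 18) - 215) = (-24*43² + 1905)/(18 - 215) = (-24*1849 + 1905)/(-197) = (-44376 + 1905)*(-1/197) = -42471*(-1/197) = 42471/197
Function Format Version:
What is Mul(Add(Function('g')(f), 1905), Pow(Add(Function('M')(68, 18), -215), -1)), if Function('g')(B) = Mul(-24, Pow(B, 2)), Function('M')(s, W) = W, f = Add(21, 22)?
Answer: Rational(42471, 197) ≈ 215.59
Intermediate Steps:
f = 43
Mul(Add(Function('g')(f), 1905), Pow(Add(Function('M')(68, 18), -215), -1)) = Mul(Add(Mul(-24, Pow(43, 2)), 1905), Pow(Add(18, -215), -1)) = Mul(Add(Mul(-24, 1849), 1905), Pow(-197, -1)) = Mul(Add(-44376, 1905), Rational(-1, 197)) = Mul(-42471, Rational(-1, 197)) = Rational(42471, 197)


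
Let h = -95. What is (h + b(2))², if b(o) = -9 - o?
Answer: 11236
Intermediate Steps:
(h + b(2))² = (-95 + (-9 - 1*2))² = (-95 + (-9 - 2))² = (-95 - 11)² = (-106)² = 11236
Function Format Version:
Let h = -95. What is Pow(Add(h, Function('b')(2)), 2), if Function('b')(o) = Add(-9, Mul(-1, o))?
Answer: 11236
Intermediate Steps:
Pow(Add(h, Function('b')(2)), 2) = Pow(Add(-95, Add(-9, Mul(-1, 2))), 2) = Pow(Add(-95, Add(-9, -2)), 2) = Pow(Add(-95, -11), 2) = Pow(-106, 2) = 11236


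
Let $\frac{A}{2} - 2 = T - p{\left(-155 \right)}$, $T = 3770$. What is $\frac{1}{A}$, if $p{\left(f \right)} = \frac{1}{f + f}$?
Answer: $\frac{155}{1169321} \approx 0.00013256$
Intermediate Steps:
$p{\left(f \right)} = \frac{1}{2 f}$
$A = \frac{1169321}{155}$ ($A = 4 + 2 \left(3770 - \frac{1}{2 \left(-155\right)}\right) = 4 + 2 \left(3770 - \frac{1}{2} \left(- \frac{1}{155}\right)\right) = 4 + 2 \left(3770 - - \frac{1}{310}\right) = 4 + 2 \left(3770 + \frac{1}{310}\right) = 4 + 2 \cdot \frac{1168701}{310} = 4 + \frac{1168701}{155} = \frac{1169321}{155} \approx 7544.0$)
$\frac{1}{A} = \frac{1}{\frac{1169321}{155}} = \frac{155}{1169321}$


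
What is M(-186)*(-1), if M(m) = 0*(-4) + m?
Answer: 186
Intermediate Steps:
M(m) = m (M(m) = 0 + m = m)
M(-186)*(-1) = -186*(-1) = 186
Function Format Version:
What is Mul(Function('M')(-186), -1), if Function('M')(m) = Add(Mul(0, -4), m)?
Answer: 186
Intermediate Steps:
Function('M')(m) = m (Function('M')(m) = Add(0, m) = m)
Mul(Function('M')(-186), -1) = Mul(-186, -1) = 186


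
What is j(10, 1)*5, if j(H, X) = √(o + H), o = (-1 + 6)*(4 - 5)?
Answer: 5*√5 ≈ 11.180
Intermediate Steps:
o = -5 (o = 5*(-1) = -5)
j(H, X) = √(-5 + H)
j(10, 1)*5 = √(-5 + 10)*5 = √5*5 = 5*√5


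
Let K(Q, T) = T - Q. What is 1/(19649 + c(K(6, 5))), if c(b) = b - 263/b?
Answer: 1/19911 ≈ 5.0223e-5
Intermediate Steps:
1/(19649 + c(K(6, 5))) = 1/(19649 + ((5 - 1*6) - 263/(5 - 1*6))) = 1/(19649 + ((5 - 6) - 263/(5 - 6))) = 1/(19649 + (-1 - 263/(-1))) = 1/(19649 + (-1 - 263*(-1))) = 1/(19649 + (-1 + 263)) = 1/(19649 + 262) = 1/19911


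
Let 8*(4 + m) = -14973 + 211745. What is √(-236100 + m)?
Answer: I*√846030/2 ≈ 459.9*I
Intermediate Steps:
m = 49185/2 (m = -4 + (-14973 + 211745)/8 = -4 + (⅛)*196772 = -4 + 49193/2 = 49185/2 ≈ 24593.)
√(-236100 + m) = √(-236100 + 49185/2) = √(-423015/2) = I*√846030/2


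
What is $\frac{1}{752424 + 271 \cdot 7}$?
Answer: $\frac{1}{754321} \approx 1.3257 \cdot 10^{-6}$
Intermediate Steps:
$\frac{1}{752424 + 271 \cdot 7} = \frac{1}{752424 + 1897} = \frac{1}{754321}$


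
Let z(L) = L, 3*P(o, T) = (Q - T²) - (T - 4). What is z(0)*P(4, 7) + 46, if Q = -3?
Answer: 46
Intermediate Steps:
P(o, T) = ⅓ - T/3 - T²/3 (P(o, T) = ((-3 - T²) - (T - 4))/3 = ((-3 - T²) - (-4 + T))/3 = ((-3 - T²) + (4 - T))/3 = (1 - T - T²)/3 = ⅓ - T/3 - T²/3)
z(0)*P(4, 7) + 46 = 0*(⅓ - ⅓*7 - ⅓*7²) + 46 = 0*(⅓ - 7/3 - ⅓*49) + 46 = 0*(⅓ - 7/3 - 49/3) + 46 = 0*(-55/3) + 46 = 0 + 46 = 46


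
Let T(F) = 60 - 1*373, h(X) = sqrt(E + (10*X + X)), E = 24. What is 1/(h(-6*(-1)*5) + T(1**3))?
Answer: -313/97615 - sqrt(354)/97615 ≈ -0.0033992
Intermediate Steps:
h(X) = sqrt(24 + 11*X) (h(X) = sqrt(24 + (10*X + X)) = sqrt(24 + 11*X))
T(F) = -313 (T(F) = 60 - 373 = -313)
1/(h(-6*(-1)*5) + T(1**3)) = 1/(sqrt(24 + 11*(-6*(-1)*5)) - 313) = 1/(sqrt(24 + 11*(6*5)) - 313) = 1/(sqrt(24 + 11*30) - 313) = 1/(sqrt(24 + 330) - 313) = 1/(sqrt(354) - 313) = 1/(-313 + sqrt(354))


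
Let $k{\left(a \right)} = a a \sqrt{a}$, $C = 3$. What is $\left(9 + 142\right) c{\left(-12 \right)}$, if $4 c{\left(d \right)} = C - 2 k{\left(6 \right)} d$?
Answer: $\frac{453}{4} + 32616 \sqrt{6} \approx 80006.0$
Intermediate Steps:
$k{\left(a \right)} = a^{\frac{5}{2}}$ ($k{\left(a \right)} = a^{2} \sqrt{a} = a^{\frac{5}{2}}$)
$c{\left(d \right)} = \frac{3}{4} - 18 d \sqrt{6}$ ($c{\left(d \right)} = \frac{3 - 2 \cdot 6^{\frac{5}{2}} d}{4} = \frac{3 - 2 \cdot 36 \sqrt{6} d}{4} = \frac{3 - 72 \sqrt{6} d}{4} = \frac{3 - 72 d \sqrt{6}}{4} = \frac{3}{4} - 18 d \sqrt{6}$)
$\left(9 + 142\right) c{\left(-12 \right)} = \left(9 + 142\right) \left(\frac{3}{4} - - 216 \sqrt{6}\right) = 151 \left(\frac{3}{4} + 216 \sqrt{6}\right) = \frac{453}{4} + 32616 \sqrt{6}$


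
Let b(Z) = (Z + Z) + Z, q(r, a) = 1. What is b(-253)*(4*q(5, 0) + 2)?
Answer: -4554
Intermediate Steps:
b(Z) = 3*Z (b(Z) = 2*Z + Z = 3*Z)
b(-253)*(4*q(5, 0) + 2) = (3*(-253))*(4*1 + 2) = -759*(4 + 2) = -759*6 = -4554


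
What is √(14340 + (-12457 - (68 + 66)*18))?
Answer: 23*I ≈ 23.0*I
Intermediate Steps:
√(14340 + (-12457 - (68 + 66)*18)) = √(14340 + (-12457 - 134*18)) = √(14340 + (-12457 - 1*2412)) = √(14340 + (-12457 - 2412)) = √(14340 - 14869) = √(-529) = 23*I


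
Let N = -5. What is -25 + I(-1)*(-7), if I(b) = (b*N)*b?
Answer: 10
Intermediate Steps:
I(b) = -5*b² (I(b) = (b*(-5))*b = (-5*b)*b = -5*b²)
-25 + I(-1)*(-7) = -25 - 5*(-1)²*(-7) = -25 - 5*1*(-7) = -25 - 5*(-7) = -25 + 35 = 10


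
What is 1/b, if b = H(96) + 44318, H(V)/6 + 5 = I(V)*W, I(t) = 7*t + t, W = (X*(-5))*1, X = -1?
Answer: 1/67328 ≈ 1.4853e-5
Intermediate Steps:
W = 5 (W = -1*(-5)*1 = 5*1 = 5)
I(t) = 8*t
H(V) = -30 + 240*V (H(V) = -30 + 6*((8*V)*5) = -30 + 6*(40*V) = -30 + 240*V)
b = 67328 (b = (-30 + 240*96) + 44318 = (-30 + 23040) + 44318 = 23010 + 44318 = 67328)
1/b = 1/67328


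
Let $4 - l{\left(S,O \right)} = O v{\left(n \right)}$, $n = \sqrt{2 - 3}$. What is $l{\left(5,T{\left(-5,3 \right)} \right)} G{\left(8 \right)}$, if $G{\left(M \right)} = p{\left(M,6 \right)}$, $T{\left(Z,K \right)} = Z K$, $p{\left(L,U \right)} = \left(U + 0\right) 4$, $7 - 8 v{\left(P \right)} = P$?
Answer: $411 - 45 i \approx 411.0 - 45.0 i$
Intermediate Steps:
$n = i$ ($n = \sqrt{-1} = i \approx 1.0 i$)
$v{\left(P \right)} = \frac{7}{8} - \frac{P}{8}$
$p{\left(L,U \right)} = 4 U$ ($p{\left(L,U \right)} = U 4 = 4 U$)
$T{\left(Z,K \right)} = K Z$
$G{\left(M \right)} = 24$ ($G{\left(M \right)} = 4 \cdot 6 = 24$)
$l{\left(S,O \right)} = 4 - O \left(\frac{7}{8} - \frac{i}{8}\right)$
$l{\left(5,T{\left(-5,3 \right)} \right)} G{\left(8 \right)} = \left(4 - \frac{3 \left(-5\right) \left(7 - i\right)}{8}\right) 24 = \left(4 - - \frac{15 \left(7 - i\right)}{8}\right) 24 = \left(4 + \left(\frac{105}{8} - \frac{15 i}{8}\right)\right) 24 = \left(\frac{137}{8} - \frac{15 i}{8}\right) 24 = 411 - 45 i$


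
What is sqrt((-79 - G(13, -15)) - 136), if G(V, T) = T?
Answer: 10*I*sqrt(2) ≈ 14.142*I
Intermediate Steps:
sqrt((-79 - G(13, -15)) - 136) = sqrt((-79 - 1*(-15)) - 136) = sqrt((-79 + 15) - 136) = sqrt(-64 - 136) = sqrt(-200) = 10*I*sqrt(2)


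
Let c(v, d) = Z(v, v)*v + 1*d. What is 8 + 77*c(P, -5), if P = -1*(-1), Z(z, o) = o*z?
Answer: -300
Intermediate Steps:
P = 1
c(v, d) = d + v³ (c(v, d) = (v*v)*v + 1*d = v²*v + d = v³ + d = d + v³)
8 + 77*c(P, -5) = 8 + 77*(-5 + 1³) = 8 + 77*(-5 + 1) = 8 + 77*(-4) = 8 - 308 = -300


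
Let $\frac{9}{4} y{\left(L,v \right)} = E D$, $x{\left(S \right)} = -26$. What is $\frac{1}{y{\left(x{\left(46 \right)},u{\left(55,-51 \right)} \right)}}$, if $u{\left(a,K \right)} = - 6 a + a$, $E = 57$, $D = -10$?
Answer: $- \frac{3}{760} \approx -0.0039474$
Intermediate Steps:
$u{\left(a,K \right)} = - 5 a$
$y{\left(L,v \right)} = - \frac{760}{3}$ ($y{\left(L,v \right)} = \frac{4 \cdot 57 \left(-10\right)}{9} = \frac{4}{9} \left(-570\right) = - \frac{760}{3}$)
$\frac{1}{y{\left(x{\left(46 \right)},u{\left(55,-51 \right)} \right)}} = \frac{1}{- \frac{760}{3}} = - \frac{3}{760}$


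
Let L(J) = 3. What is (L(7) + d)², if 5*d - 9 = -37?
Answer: 169/25 ≈ 6.7600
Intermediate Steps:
d = -28/5 (d = 9/5 + (⅕)*(-37) = 9/5 - 37/5 = -28/5 ≈ -5.6000)
(L(7) + d)² = (3 - 28/5)² = (-13/5)² = 169/25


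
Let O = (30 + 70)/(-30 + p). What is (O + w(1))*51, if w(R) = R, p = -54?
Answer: -68/7 ≈ -9.7143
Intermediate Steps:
O = -25/21 (O = (30 + 70)/(-30 - 54) = 100/(-84) = 100*(-1/84) = -25/21 ≈ -1.1905)
(O + w(1))*51 = (-25/21 + 1)*51 = -4/21*51 = -68/7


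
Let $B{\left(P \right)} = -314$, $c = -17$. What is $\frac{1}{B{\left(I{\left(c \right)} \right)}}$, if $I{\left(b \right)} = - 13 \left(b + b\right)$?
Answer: $- \frac{1}{314} \approx -0.0031847$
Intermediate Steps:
$I{\left(b \right)} = - 26 b$ ($I{\left(b \right)} = - 13 \cdot 2 b = - 26 b$)
$\frac{1}{B{\left(I{\left(c \right)} \right)}} = \frac{1}{-314} = - \frac{1}{314}$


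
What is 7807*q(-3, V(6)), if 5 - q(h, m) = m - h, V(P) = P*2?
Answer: -78070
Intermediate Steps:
V(P) = 2*P
q(h, m) = 5 + h - m (q(h, m) = 5 - (m - h) = 5 + (h - m) = 5 + h - m)
7807*q(-3, V(6)) = 7807*(5 - 3 - 2*6) = 7807*(5 - 3 - 1*12) = 7807*(5 - 3 - 12) = 7807*(-10) = -78070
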